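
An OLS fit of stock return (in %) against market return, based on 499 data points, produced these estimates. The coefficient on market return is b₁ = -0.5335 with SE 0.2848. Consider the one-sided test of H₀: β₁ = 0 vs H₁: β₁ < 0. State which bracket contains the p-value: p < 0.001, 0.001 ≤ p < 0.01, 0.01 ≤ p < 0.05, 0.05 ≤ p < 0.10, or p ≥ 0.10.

t = -0.5335 / 0.2848 = -1.873.
df = n − 2 = 499 − 2 = 497.
One-sided p = P(T_{497} < t) ≈ 0.0308.
So 0.01 ≤ p < 0.05.

0.01 ≤ p < 0.05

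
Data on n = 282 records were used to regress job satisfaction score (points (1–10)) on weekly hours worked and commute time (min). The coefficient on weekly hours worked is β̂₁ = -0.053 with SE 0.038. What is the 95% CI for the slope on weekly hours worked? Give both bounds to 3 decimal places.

(-0.128, 0.022)

df = n − k − 1 = 282 − 2 − 1 = 279.
t* = t_{0.025, 279} = 1.968503.
Margin = t* × SE = 1.968503 × 0.038 = 0.07480.
CI: -0.053 ± 0.07480 → (-0.128, 0.022).
With 95% confidence, each one-unit increase in weekly hours worked is associated with a change of between -0.128 and 0.022 points (1–10) in job satisfaction score, holding the other predictors fixed.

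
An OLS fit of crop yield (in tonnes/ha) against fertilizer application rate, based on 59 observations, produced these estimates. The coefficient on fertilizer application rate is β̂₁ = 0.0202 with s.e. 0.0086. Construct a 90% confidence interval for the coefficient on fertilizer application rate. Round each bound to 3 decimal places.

(0.006, 0.035)

df = n − 2 = 59 − 2 = 57.
t* = t_{0.05, 57} = 1.672029.
Margin = t* × SE = 1.672029 × 0.0086 = 0.01438.
CI: 0.0202 ± 0.01438 → (0.006, 0.035).
With 90% confidence, each one-unit increase in fertilizer application rate is associated with a change of between 0.006 and 0.035 tonnes/ha in crop yield.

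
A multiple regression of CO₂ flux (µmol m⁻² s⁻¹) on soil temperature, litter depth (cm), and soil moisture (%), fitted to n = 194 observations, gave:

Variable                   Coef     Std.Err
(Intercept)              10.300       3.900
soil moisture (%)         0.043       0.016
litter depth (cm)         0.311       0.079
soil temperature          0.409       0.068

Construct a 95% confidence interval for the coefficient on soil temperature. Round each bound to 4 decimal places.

Read off: b = 0.409, SE = 0.068 for soil temperature.
df = n − k − 1 = 194 − 3 − 1 = 190.
t* = t_{0.025, 190} = 1.972528.
Margin = t* × SE = 1.972528 × 0.068 = 0.134132.
CI: 0.409 ± 0.134132 → (0.2749, 0.5431).

(0.2749, 0.5431)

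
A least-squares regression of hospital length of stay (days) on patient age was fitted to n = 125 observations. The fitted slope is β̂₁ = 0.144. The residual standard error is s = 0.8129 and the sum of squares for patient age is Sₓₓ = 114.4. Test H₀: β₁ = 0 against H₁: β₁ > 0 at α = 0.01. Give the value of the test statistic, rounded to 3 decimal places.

SE(β̂₁) = s/√Sₓₓ = 0.8129/√114.4 = 0.0760018.
t = 0.144 / 0.0760018 = 1.895.
df = n − 2 = 123.
One-sided p ≈ 0.0302, which is ≥ 0.01, so fail to reject H₀.
The data do not give significant evidence that the true slope on patient age is positive.

t = 1.895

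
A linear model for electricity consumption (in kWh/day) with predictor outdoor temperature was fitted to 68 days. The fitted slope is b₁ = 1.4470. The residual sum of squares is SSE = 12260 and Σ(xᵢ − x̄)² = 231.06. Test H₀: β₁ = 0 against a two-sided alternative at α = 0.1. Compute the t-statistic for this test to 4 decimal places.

MSE = SSE/(n − 2) = 12260/66 = 185.758.
SE(b₁) = √(MSE/Sₓₓ) = √(185.758/231.06) = 0.896625.
t = 1.4470 / 0.896625 = 1.6138.
df = n − 2 = 66.
Two-sided p ≈ 0.1113, which is ≥ 0.1, so fail to reject H₀.
The data do not give significant evidence of an association between outdoor temperature and electricity consumption.

t = 1.6138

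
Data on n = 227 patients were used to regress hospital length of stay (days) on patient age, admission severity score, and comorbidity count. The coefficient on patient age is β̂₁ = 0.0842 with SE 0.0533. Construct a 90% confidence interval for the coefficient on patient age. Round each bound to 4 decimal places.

df = n − k − 1 = 227 − 3 − 1 = 223.
t* = t_{0.05, 223} = 1.651715.
Margin = t* × SE = 1.651715 × 0.0533 = 0.088036.
CI: 0.0842 ± 0.088036 → (-0.0038, 0.1722).
With 90% confidence, each one-unit increase in patient age is associated with a change of between -0.0038 and 0.1722 days in hospital length of stay, holding the other predictors fixed.

(-0.0038, 0.1722)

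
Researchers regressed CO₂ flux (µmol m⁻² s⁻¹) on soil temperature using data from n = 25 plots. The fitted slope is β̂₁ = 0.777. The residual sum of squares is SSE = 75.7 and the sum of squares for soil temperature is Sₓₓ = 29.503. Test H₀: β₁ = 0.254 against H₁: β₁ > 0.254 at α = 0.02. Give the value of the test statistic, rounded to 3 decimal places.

t = 1.566

MSE = SSE/(n − 2) = 75.7/23 = 3.2913.
SE(β̂₁) = √(MSE/Sₓₓ) = √(3.2913/29.503) = 0.334003.
t = (0.777 − 0.254) / 0.334003 = 1.566.
df = n − 2 = 23.
One-sided p ≈ 0.0655, which is ≥ 0.02, so fail to reject H₀.
The data do not give significant evidence that the true slope on soil temperature exceeds 0.254 µmol m⁻² s⁻¹ per unit.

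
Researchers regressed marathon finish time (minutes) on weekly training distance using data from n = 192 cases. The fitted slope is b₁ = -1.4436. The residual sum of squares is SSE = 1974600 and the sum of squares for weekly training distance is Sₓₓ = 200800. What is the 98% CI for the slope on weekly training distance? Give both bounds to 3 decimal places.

MSE = SSE/(n − 2) = 1974600/190 = 10392.6.
SE(b₁) = √(MSE/Sₓₓ) = √(10392.6/200800) = 0.2275.
df = n − 2 = 190.
t* = t_{0.01, 190} = 2.346134.
Margin = t* × SE = 2.346134 × 0.2275 = 0.53374.
CI: -1.4436 ± 0.53374 → (-1.977, -0.910).
With 98% confidence, each one-unit increase in weekly training distance is associated with a change of between -1.977 and -0.910 minutes in marathon finish time.

(-1.977, -0.910)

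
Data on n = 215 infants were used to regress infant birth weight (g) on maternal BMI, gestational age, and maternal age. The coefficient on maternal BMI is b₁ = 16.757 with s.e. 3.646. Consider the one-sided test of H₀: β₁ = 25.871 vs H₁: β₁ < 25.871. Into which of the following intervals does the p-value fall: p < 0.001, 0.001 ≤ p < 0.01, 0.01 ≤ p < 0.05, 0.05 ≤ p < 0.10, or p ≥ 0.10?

0.001 ≤ p < 0.01

t = (16.757 − 25.871) / 3.646 = -2.500.
df = n − k − 1 = 215 − 3 − 1 = 211.
One-sided p = P(T_{211} < t) ≈ 0.0066.
So 0.001 ≤ p < 0.01.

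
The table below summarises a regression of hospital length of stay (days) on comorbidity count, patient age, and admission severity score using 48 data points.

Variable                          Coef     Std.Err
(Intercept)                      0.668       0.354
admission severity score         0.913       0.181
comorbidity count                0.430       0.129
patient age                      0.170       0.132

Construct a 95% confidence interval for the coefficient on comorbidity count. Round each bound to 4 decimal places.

(0.1700, 0.6900)

Read off: b = 0.430, SE = 0.129 for comorbidity count.
df = n − k − 1 = 48 − 3 − 1 = 44.
t* = t_{0.025, 44} = 2.015368.
Margin = t* × SE = 2.015368 × 0.129 = 0.259982.
CI: 0.430 ± 0.259982 → (0.1700, 0.6900).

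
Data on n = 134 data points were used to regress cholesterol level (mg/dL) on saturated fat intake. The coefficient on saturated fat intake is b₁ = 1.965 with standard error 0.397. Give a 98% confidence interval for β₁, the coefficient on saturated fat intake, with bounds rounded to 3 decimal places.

df = n − 2 = 134 − 2 = 132.
t* = t_{0.01, 132} = 2.35493.
Margin = t* × SE = 2.35493 × 0.397 = 0.93491.
CI: 1.965 ± 0.93491 → (1.030, 2.900).
With 98% confidence, each one-unit increase in saturated fat intake is associated with a change of between 1.030 and 2.900 mg/dL in cholesterol level.

(1.030, 2.900)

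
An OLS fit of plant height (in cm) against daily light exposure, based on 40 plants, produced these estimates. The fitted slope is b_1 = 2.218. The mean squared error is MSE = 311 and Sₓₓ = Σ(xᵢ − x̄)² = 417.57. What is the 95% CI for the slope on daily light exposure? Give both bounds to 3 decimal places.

(0.471, 3.965)

SE(b_1) = √(MSE/Sₓₓ) = √(311/417.57) = 0.863009.
df = n − 2 = 38.
t* = t_{0.025, 38} = 2.024394.
Margin = t* × SE = 2.024394 × 0.863009 = 1.74707.
CI: 2.218 ± 1.74707 → (0.471, 3.965).
With 95% confidence, each one-unit increase in daily light exposure is associated with a change of between 0.471 and 3.965 cm in plant height.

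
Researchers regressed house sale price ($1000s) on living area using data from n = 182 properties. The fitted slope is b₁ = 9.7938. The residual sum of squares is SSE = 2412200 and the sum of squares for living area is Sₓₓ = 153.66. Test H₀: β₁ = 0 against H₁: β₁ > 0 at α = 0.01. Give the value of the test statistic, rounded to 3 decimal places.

MSE = SSE/(n − 2) = 2412200/180 = 13401.1.
SE(b₁) = √(MSE/Sₓₓ) = √(13401.1/153.66) = 9.33878.
t = 9.7938 / 9.33878 = 1.049.
df = n − 2 = 180.
One-sided p ≈ 0.1479, which is ≥ 0.01, so fail to reject H₀.
The data do not give significant evidence that the true slope on living area is positive.

t = 1.049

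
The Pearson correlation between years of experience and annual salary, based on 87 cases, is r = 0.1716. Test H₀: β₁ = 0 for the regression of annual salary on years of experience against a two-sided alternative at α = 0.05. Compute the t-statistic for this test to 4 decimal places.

t = 1.6059

t = r·√(n − 2)/√(1 − r²) = 0.1716·√85/√0.970553 = 1.6059.
df = n − 2 = 85.
Two-sided p ≈ 0.1120, which is ≥ 0.05, so fail to reject H₀.
The data do not give significant evidence of a linear association between years of experience and annual salary.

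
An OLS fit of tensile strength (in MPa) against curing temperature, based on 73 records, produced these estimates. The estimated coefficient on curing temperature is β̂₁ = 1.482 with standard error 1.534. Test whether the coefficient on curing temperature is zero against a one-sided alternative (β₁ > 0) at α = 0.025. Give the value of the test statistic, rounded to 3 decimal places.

t = 0.966

H₀: β₁ = 0 vs H₁: β₁ > 0.
t = (β̂₁ − β₁⁰)/SE = 1.482 / 1.534 = 0.966.
df = n − 2 = 73 − 2 = 71.
One-sided p ≈ 0.1686, which is ≥ 0.025, so fail to reject H₀.
The data do not give significant evidence that the true slope on curing temperature is positive.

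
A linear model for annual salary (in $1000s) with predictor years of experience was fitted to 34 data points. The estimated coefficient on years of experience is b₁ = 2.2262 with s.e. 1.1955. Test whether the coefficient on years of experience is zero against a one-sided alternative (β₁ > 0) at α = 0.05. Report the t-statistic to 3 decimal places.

H₀: β₁ = 0 vs H₁: β₁ > 0.
t = (b₁ − β₁⁰)/SE = 2.2262 / 1.1955 = 1.862.
df = n − 2 = 34 − 2 = 32.
One-sided p ≈ 0.0359, which is < 0.05, so reject H₀.
There is evidence that the true slope on years of experience is positive.

t = 1.862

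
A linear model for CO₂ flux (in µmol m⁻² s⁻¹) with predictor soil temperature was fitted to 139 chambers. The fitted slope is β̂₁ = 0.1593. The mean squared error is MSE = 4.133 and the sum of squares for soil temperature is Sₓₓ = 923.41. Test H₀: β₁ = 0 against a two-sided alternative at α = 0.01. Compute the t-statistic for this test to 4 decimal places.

t = 2.3811

SE(β̂₁) = √(MSE/Sₓₓ) = √(4.133/923.41) = 0.0669014.
t = 0.1593 / 0.0669014 = 2.3811.
df = n − 2 = 137.
Two-sided p ≈ 0.0186, which is ≥ 0.01, so fail to reject H₀.
The data do not give significant evidence of an association between soil temperature and CO₂ flux.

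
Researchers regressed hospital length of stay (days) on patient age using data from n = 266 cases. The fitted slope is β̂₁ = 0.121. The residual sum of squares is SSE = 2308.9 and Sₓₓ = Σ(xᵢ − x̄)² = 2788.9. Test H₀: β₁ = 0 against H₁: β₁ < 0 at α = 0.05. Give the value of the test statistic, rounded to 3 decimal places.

t = 2.161

MSE = SSE/(n − 2) = 2308.9/264 = 8.74583.
SE(β̂₁) = √(MSE/Sₓₓ) = √(8.74583/2788.9) = 0.0559995.
t = 0.121 / 0.0559995 = 2.161.
df = n − 2 = 264.
One-sided p ≈ 0.9842, which is ≥ 0.05, so fail to reject H₀.
The data do not give significant evidence that the true slope on patient age is negative.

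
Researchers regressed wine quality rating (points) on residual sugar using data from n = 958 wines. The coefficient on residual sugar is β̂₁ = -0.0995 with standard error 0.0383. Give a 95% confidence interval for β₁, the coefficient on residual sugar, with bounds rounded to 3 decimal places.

(-0.175, -0.024)

df = n − 2 = 958 − 2 = 956.
t* = t_{0.025, 956} = 1.962449.
Margin = t* × SE = 1.962449 × 0.0383 = 0.07516.
CI: -0.0995 ± 0.07516 → (-0.175, -0.024).
With 95% confidence, each one-unit increase in residual sugar is associated with a change of between -0.175 and -0.024 points in wine quality rating.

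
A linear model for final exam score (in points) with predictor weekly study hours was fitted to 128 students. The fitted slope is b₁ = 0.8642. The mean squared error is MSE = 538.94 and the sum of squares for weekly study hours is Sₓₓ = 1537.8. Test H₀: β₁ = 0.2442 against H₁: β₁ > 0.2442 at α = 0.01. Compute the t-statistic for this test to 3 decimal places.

SE(b₁) = √(MSE/Sₓₓ) = √(538.94/1537.8) = 0.591998.
t = (0.8642 − 0.2442) / 0.591998 = 1.047.
df = n − 2 = 126.
One-sided p ≈ 0.1485, which is ≥ 0.01, so fail to reject H₀.
The data do not give significant evidence that the true slope on weekly study hours exceeds 0.2442 points per unit.

t = 1.047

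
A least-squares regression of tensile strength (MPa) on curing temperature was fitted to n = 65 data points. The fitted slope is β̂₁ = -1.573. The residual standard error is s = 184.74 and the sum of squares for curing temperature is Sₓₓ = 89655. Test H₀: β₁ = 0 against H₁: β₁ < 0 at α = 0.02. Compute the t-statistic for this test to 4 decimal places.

SE(β̂₁) = s/√Sₓₓ = 184.74/√89655 = 0.616984.
t = -1.573 / 0.616984 = -2.5495.
df = n − 2 = 63.
One-sided p ≈ 0.0066, which is < 0.02, so reject H₀.
There is evidence that the true slope on curing temperature is negative.

t = -2.5495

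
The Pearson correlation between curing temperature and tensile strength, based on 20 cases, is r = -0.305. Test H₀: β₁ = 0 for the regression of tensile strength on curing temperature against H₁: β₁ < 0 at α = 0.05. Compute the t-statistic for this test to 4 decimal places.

t = -1.3587

t = r·√(n − 2)/√(1 − r²) = -0.305·√18/√0.906975 = -1.3587.
df = n − 2 = 18.
One-sided p ≈ 0.0955, which is ≥ 0.05, so fail to reject H₀.
The data do not give significant evidence of a linear association between curing temperature and tensile strength.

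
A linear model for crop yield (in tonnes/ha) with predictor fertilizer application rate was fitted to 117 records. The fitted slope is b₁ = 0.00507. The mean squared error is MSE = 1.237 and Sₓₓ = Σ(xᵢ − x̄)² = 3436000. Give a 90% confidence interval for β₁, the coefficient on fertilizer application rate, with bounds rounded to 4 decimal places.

SE(b₁) = √(MSE/Sₓₓ) = √(1.237/3436000) = 0.00060001.
df = n − 2 = 115.
t* = t_{0.05, 115} = 1.658212.
Margin = t* × SE = 1.658212 × 0.00060001 = 0.000995.
CI: 0.00507 ± 0.000995 → (0.0041, 0.0061).
With 90% confidence, each one-unit increase in fertilizer application rate is associated with a change of between 0.0041 and 0.0061 tonnes/ha in crop yield.

(0.0041, 0.0061)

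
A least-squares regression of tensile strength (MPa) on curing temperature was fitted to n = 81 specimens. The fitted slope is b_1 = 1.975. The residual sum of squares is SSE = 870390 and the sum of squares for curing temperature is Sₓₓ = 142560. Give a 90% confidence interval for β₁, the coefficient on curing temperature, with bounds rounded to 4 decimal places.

MSE = SSE/(n − 2) = 870390/79 = 11017.6.
SE(b_1) = √(MSE/Sₓₓ) = √(11017.6/142560) = 0.278.
df = n − 2 = 79.
t* = t_{0.05, 79} = 1.664371.
Margin = t* × SE = 1.664371 × 0.278 = 0.462695.
CI: 1.975 ± 0.462695 → (1.5123, 2.4377).
With 90% confidence, each one-unit increase in curing temperature is associated with a change of between 1.5123 and 2.4377 MPa in tensile strength.

(1.5123, 2.4377)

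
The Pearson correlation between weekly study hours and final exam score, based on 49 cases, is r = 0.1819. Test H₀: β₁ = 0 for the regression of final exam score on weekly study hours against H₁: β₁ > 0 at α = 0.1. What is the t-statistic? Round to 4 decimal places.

t = r·√(n − 2)/√(1 − r²) = 0.1819·√47/√0.966912 = 1.2682.
df = n − 2 = 47.
One-sided p ≈ 0.1055, which is ≥ 0.1, so fail to reject H₀.
The data do not give significant evidence of a linear association between weekly study hours and final exam score.

t = 1.2682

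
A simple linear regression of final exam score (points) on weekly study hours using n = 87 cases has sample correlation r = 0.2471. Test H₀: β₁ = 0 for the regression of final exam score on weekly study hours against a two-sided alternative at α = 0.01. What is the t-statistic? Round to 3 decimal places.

t = r·√(n − 2)/√(1 − r²) = 0.2471·√85/√0.938942 = 2.351.
df = n − 2 = 85.
Two-sided p ≈ 0.0210, which is ≥ 0.01, so fail to reject H₀.
The data do not give significant evidence of a linear association between weekly study hours and final exam score.

t = 2.351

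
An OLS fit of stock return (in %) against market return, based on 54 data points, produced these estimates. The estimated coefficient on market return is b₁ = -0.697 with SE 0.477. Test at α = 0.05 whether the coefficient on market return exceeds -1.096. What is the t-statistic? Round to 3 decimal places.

H₀: β₁ = -1.096 vs H₁: β₁ > -1.096.
t = (b₁ − β₁⁰)/SE = (-0.697 − (-1.096)) / 0.477 = 0.836.
df = n − 2 = 54 − 2 = 52.
One-sided p ≈ 0.2034, which is ≥ 0.05, so fail to reject H₀.
The data do not give significant evidence that the true slope on market return exceeds -1.096 % per unit.

t = 0.836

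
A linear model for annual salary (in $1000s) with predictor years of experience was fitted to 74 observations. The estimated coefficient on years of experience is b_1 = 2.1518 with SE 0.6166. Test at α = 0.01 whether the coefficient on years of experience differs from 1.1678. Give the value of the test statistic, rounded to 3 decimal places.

t = 1.596

H₀: β₁ = 1.1678 vs H₁: β₁ ≠ 1.1678.
t = (b_1 − β₁⁰)/SE = (2.1518 − 1.1678) / 0.6166 = 1.596.
df = n − 2 = 74 − 2 = 72.
Two-sided p ≈ 0.1149, which is ≥ 0.01, so fail to reject H₀.
The data are consistent with a true slope of 1.1678 $1000s per unit of years of experience.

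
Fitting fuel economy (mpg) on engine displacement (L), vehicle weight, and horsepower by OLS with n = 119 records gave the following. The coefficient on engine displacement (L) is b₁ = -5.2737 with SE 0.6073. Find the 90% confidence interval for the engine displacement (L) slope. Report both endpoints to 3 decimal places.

(-6.281, -4.267)

df = n − k − 1 = 119 − 3 − 1 = 115.
t* = t_{0.05, 115} = 1.658212.
Margin = t* × SE = 1.658212 × 0.6073 = 1.00703.
CI: -5.2737 ± 1.00703 → (-6.281, -4.267).
With 90% confidence, each one-unit increase in engine displacement (L) is associated with a change of between -6.281 and -4.267 mpg in fuel economy, holding the other predictors fixed.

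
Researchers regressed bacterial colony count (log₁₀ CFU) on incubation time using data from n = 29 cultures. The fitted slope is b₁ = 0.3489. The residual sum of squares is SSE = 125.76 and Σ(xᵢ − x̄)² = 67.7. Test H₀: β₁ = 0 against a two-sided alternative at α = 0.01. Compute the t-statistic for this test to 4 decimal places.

t = 1.3302

MSE = SSE/(n − 2) = 125.76/27 = 4.65778.
SE(b₁) = √(MSE/Sₓₓ) = √(4.65778/67.7) = 0.262298.
t = 0.3489 / 0.262298 = 1.3302.
df = n − 2 = 27.
Two-sided p ≈ 0.1946, which is ≥ 0.01, so fail to reject H₀.
The data do not give significant evidence of an association between incubation time and bacterial colony count.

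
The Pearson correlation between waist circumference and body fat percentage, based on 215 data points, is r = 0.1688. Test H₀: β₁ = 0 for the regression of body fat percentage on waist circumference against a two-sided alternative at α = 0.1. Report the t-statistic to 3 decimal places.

t = r·√(n − 2)/√(1 − r²) = 0.1688·√213/√0.971507 = 2.499.
df = n − 2 = 213.
Two-sided p ≈ 0.0132, which is < 0.1, so reject H₀.
There is evidence of a linear association between waist circumference and body fat percentage.

t = 2.499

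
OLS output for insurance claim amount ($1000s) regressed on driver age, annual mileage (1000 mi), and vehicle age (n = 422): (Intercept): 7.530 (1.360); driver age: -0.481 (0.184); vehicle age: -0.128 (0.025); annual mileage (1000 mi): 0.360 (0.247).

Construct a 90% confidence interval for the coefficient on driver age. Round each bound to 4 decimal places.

(-0.7843, -0.1777)

Read off: b = -0.481, SE = 0.184 for driver age.
df = n − k − 1 = 422 − 3 − 1 = 418.
t* = t_{0.05, 418} = 1.648507.
Margin = t* × SE = 1.648507 × 0.184 = 0.303325.
CI: -0.481 ± 0.303325 → (-0.7843, -0.1777).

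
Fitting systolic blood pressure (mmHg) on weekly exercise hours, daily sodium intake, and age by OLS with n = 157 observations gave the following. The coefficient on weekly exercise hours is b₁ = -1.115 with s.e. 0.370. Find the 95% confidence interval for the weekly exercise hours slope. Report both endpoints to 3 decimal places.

(-1.846, -0.384)

df = n − k − 1 = 157 − 3 − 1 = 153.
t* = t_{0.025, 153} = 1.97559.
Margin = t* × SE = 1.97559 × 0.370 = 0.73097.
CI: -1.115 ± 0.73097 → (-1.846, -0.384).
With 95% confidence, each one-unit increase in weekly exercise hours is associated with a change of between -1.846 and -0.384 mmHg in systolic blood pressure, holding the other predictors fixed.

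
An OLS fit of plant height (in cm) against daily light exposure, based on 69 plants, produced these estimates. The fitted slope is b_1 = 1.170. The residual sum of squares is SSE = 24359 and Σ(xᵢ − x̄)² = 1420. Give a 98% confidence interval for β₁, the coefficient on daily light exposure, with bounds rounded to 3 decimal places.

MSE = SSE/(n − 2) = 24359/67 = 363.567.
SE(b_1) = √(MSE/Sₓₓ) = √(363.567/1420) = 0.505997.
df = n − 2 = 67.
t* = t_{0.01, 67} = 2.383302.
Margin = t* × SE = 2.383302 × 0.505997 = 1.20594.
CI: 1.170 ± 1.20594 → (-0.036, 2.376).
With 98% confidence, each one-unit increase in daily light exposure is associated with a change of between -0.036 and 2.376 cm in plant height.

(-0.036, 2.376)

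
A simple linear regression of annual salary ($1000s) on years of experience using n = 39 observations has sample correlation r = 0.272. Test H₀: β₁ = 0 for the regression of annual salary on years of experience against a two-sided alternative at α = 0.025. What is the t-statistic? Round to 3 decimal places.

t = r·√(n − 2)/√(1 − r²) = 0.272·√37/√0.926016 = 1.719.
df = n − 2 = 37.
Two-sided p ≈ 0.0939, which is ≥ 0.025, so fail to reject H₀.
The data do not give significant evidence of a linear association between years of experience and annual salary.

t = 1.719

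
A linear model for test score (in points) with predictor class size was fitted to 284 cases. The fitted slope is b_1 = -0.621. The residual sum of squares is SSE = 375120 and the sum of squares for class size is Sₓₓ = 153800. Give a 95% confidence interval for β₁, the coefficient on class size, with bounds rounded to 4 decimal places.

(-0.8041, -0.4379)

MSE = SSE/(n − 2) = 375120/282 = 1330.21.
SE(b_1) = √(MSE/Sₓₓ) = √(1330.21/153800) = 0.0929999.
df = n − 2 = 282.
t* = t_{0.025, 282} = 1.968412.
Margin = t* × SE = 1.968412 × 0.0929999 = 0.183062.
CI: -0.621 ± 0.183062 → (-0.8041, -0.4379).
With 95% confidence, each one-unit increase in class size is associated with a change of between -0.8041 and -0.4379 points in test score.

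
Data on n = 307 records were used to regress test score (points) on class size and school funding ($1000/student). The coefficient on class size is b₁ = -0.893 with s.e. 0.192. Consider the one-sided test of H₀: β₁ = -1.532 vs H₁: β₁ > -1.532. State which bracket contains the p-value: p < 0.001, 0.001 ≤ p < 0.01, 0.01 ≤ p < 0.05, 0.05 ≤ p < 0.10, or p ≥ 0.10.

t = (-0.893 − (-1.532)) / 0.192 = 3.328.
df = n − k − 1 = 307 − 2 − 1 = 304.
One-sided p = P(T_{304} > t) ≈ 0.0005.
So p < 0.001.

p < 0.001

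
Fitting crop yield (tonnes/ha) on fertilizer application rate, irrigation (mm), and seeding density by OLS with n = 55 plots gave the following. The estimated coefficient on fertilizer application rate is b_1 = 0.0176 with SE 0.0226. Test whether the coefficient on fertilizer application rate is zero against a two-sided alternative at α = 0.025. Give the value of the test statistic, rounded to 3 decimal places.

H₀: β₁ = 0 vs H₁: β₁ ≠ 0.
t = (b_1 − β₁⁰)/SE = 0.0176 / 0.0226 = 0.779.
df = n − k − 1 = 55 − 3 − 1 = 51.
Two-sided p ≈ 0.4397, which is ≥ 0.025, so fail to reject H₀.
The data do not give significant evidence of an association between fertilizer application rate and crop yield, after adjusting for the other predictors.

t = 0.779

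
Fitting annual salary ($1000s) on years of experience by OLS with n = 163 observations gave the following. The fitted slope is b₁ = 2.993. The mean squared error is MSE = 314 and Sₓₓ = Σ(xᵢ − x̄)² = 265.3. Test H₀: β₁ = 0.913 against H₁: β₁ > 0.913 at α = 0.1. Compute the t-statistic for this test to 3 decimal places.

SE(b₁) = √(MSE/Sₓₓ) = √(314/265.3) = 1.08792.
t = (2.993 − 0.913) / 1.08792 = 1.912.
df = n − 2 = 161.
One-sided p ≈ 0.0288, which is < 0.1, so reject H₀.
There is evidence that the true slope on years of experience exceeds 0.913 $1000s per unit.

t = 1.912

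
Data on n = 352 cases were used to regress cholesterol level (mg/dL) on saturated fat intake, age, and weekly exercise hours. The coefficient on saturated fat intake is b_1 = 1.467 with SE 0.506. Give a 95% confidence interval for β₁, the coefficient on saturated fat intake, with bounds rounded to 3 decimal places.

(0.472, 2.462)

df = n − k − 1 = 352 − 3 − 1 = 348.
t* = t_{0.025, 348} = 1.966804.
Margin = t* × SE = 1.966804 × 0.506 = 0.99520.
CI: 1.467 ± 0.99520 → (0.472, 2.462).
With 95% confidence, each one-unit increase in saturated fat intake is associated with a change of between 0.472 and 2.462 mg/dL in cholesterol level, holding the other predictors fixed.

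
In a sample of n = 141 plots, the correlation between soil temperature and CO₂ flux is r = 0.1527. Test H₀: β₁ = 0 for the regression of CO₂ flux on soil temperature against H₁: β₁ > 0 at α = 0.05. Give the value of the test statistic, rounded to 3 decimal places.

t = 1.822

t = r·√(n − 2)/√(1 − r²) = 0.1527·√139/√0.976683 = 1.822.
df = n − 2 = 139.
One-sided p ≈ 0.0353, which is < 0.05, so reject H₀.
There is evidence of a linear association between soil temperature and CO₂ flux.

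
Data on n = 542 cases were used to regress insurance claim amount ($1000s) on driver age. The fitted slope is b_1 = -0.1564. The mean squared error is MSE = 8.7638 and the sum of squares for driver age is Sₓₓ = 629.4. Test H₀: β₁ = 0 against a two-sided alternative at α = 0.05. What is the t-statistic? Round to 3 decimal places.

t = -1.325

SE(b_1) = √(MSE/Sₓₓ) = √(8.7638/629.4) = 0.118.
t = -0.1564 / 0.118 = -1.325.
df = n − 2 = 540.
Two-sided p ≈ 0.1856, which is ≥ 0.05, so fail to reject H₀.
The data do not give significant evidence of an association between driver age and insurance claim amount.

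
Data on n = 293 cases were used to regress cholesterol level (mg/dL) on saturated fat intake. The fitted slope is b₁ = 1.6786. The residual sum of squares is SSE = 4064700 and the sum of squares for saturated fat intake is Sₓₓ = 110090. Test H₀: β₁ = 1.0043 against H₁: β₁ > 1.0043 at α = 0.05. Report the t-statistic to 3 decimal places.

MSE = SSE/(n − 2) = 4064700/291 = 13968.
SE(b₁) = √(MSE/Sₓₓ) = √(13968/110090) = 0.3562.
t = (1.6786 − 1.0043) / 0.3562 = 1.893.
df = n − 2 = 291.
One-sided p ≈ 0.0297, which is < 0.05, so reject H₀.
There is evidence that the true slope on saturated fat intake exceeds 1.0043 mg/dL per unit.

t = 1.893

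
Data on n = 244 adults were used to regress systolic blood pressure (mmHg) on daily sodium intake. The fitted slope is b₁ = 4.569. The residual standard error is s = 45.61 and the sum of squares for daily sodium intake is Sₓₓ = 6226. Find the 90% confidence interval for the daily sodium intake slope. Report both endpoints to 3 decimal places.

SE(b₁) = s/√Sₓₓ = 45.61/√6226 = 0.578037.
df = n − 2 = 242.
t* = t_{0.05, 242} = 1.651175.
Margin = t* × SE = 1.651175 × 0.578037 = 0.95444.
CI: 4.569 ± 0.95444 → (3.615, 5.523).
With 90% confidence, each one-unit increase in daily sodium intake is associated with a change of between 3.615 and 5.523 mmHg in systolic blood pressure.

(3.615, 5.523)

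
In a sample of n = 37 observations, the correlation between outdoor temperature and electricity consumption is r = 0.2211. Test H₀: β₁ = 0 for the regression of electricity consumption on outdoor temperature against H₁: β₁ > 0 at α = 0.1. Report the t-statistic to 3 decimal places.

t = r·√(n − 2)/√(1 − r²) = 0.2211·√35/√0.951115 = 1.341.
df = n − 2 = 35.
One-sided p ≈ 0.0942, which is < 0.1, so reject H₀.
There is evidence of a linear association between outdoor temperature and electricity consumption.

t = 1.341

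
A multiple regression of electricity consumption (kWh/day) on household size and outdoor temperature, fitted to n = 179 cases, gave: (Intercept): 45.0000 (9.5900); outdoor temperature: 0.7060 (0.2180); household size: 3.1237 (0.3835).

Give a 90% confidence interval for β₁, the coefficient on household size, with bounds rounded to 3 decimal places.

Read off: b = 3.1237, SE = 0.3835 for household size.
df = n − k − 1 = 179 − 2 − 1 = 176.
t* = t_{0.05, 176} = 1.653557.
Margin = t* × SE = 1.653557 × 0.3835 = 0.63414.
CI: 3.1237 ± 0.63414 → (2.490, 3.758).

(2.490, 3.758)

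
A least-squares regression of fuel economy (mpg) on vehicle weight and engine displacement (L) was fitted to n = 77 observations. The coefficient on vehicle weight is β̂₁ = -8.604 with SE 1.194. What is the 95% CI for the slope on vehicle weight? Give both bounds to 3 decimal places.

df = n − k − 1 = 77 − 2 − 1 = 74.
t* = t_{0.025, 74} = 1.992543.
Margin = t* × SE = 1.992543 × 1.194 = 2.37910.
CI: -8.604 ± 2.37910 → (-10.983, -6.225).
With 95% confidence, each one-unit increase in vehicle weight is associated with a change of between -10.983 and -6.225 mpg in fuel economy, holding the other predictors fixed.

(-10.983, -6.225)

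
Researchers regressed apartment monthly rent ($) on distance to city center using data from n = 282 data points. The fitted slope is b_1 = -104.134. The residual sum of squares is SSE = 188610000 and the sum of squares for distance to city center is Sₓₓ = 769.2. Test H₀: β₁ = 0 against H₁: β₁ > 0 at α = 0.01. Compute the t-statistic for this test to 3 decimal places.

MSE = SSE/(n − 2) = 188610000/280 = 673607.
SE(b_1) = √(MSE/Sₓₓ) = √(673607/769.2) = 29.5926.
t = -104.134 / 29.5926 = -3.519.
df = n − 2 = 280.
One-sided p ≈ 0.9997, which is ≥ 0.01, so fail to reject H₀.
The data do not give significant evidence that the true slope on distance to city center is positive.

t = -3.519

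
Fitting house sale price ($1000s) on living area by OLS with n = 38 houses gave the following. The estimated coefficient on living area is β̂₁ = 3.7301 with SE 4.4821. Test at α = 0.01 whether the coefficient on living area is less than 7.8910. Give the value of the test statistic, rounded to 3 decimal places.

H₀: β₁ = 7.8910 vs H₁: β₁ < 7.8910.
t = (β̂₁ − β₁⁰)/SE = (3.7301 − 7.8910) / 4.4821 = -0.928.
df = n − 2 = 38 − 2 = 36.
One-sided p ≈ 0.1797, which is ≥ 0.01, so fail to reject H₀.
The data do not give significant evidence that the true slope on living area is below 7.8910 $1000s per unit.

t = -0.928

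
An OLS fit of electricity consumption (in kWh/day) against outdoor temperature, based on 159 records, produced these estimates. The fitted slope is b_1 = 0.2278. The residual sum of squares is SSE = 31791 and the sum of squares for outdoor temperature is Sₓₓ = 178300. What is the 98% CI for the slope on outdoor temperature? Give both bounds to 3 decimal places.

MSE = SSE/(n − 2) = 31791/157 = 202.49.
SE(b_1) = √(MSE/Sₓₓ) = √(202.49/178300) = 0.0336997.
df = n − 2 = 157.
t* = t_{0.01, 157} = 2.350334.
Margin = t* × SE = 2.350334 × 0.0336997 = 0.07921.
CI: 0.2278 ± 0.07921 → (0.149, 0.307).
With 98% confidence, each one-unit increase in outdoor temperature is associated with a change of between 0.149 and 0.307 kWh/day in electricity consumption.

(0.149, 0.307)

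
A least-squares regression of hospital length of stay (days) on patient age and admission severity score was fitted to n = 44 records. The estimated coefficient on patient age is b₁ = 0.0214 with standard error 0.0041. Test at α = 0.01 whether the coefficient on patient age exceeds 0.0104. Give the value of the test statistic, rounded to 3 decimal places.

H₀: β₁ = 0.0104 vs H₁: β₁ > 0.0104.
t = (b₁ − β₁⁰)/SE = (0.0214 − 0.0104) / 0.0041 = 2.683.
df = n − k − 1 = 44 − 2 − 1 = 41.
One-sided p ≈ 0.0052, which is < 0.01, so reject H₀.
There is evidence that the true slope on patient age exceeds 0.0104 days per unit, holding the other predictors fixed.

t = 2.683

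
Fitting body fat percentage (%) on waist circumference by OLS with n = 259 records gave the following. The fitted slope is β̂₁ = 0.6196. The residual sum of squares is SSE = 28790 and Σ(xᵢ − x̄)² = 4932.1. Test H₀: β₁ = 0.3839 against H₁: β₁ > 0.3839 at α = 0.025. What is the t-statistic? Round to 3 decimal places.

t = 1.564

MSE = SSE/(n − 2) = 28790/257 = 112.023.
SE(β̂₁) = √(MSE/Sₓₓ) = √(112.023/4932.1) = 0.150709.
t = (0.6196 − 0.3839) / 0.150709 = 1.564.
df = n − 2 = 257.
One-sided p ≈ 0.0595, which is ≥ 0.025, so fail to reject H₀.
The data do not give significant evidence that the true slope on waist circumference exceeds 0.3839 % per unit.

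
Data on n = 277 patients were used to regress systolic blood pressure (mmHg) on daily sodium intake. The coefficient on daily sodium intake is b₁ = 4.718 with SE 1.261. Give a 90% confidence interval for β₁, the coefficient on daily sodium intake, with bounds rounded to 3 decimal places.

(2.637, 6.799)

df = n − 2 = 277 − 2 = 275.
t* = t_{0.05, 275} = 1.650413.
Margin = t* × SE = 1.650413 × 1.261 = 2.08117.
CI: 4.718 ± 2.08117 → (2.637, 6.799).
With 90% confidence, each one-unit increase in daily sodium intake is associated with a change of between 2.637 and 6.799 mmHg in systolic blood pressure.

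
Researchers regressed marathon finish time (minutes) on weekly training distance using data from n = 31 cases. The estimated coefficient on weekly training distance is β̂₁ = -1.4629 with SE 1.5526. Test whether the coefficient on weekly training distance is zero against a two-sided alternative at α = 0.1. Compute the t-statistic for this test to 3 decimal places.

H₀: β₁ = 0 vs H₁: β₁ ≠ 0.
t = (β̂₁ − β₁⁰)/SE = -1.4629 / 1.5526 = -0.942.
df = n − 2 = 31 − 2 = 29.
Two-sided p ≈ 0.3539, which is ≥ 0.1, so fail to reject H₀.
The data do not give significant evidence of an association between weekly training distance and marathon finish time.

t = -0.942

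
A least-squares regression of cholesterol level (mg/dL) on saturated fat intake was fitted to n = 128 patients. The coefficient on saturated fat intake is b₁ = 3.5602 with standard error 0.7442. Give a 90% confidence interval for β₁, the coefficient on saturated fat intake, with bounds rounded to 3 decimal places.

df = n − 2 = 128 − 2 = 126.
t* = t_{0.05, 126} = 1.657037.
Margin = t* × SE = 1.657037 × 0.7442 = 1.23317.
CI: 3.5602 ± 1.23317 → (2.327, 4.793).
With 90% confidence, each one-unit increase in saturated fat intake is associated with a change of between 2.327 and 4.793 mg/dL in cholesterol level.

(2.327, 4.793)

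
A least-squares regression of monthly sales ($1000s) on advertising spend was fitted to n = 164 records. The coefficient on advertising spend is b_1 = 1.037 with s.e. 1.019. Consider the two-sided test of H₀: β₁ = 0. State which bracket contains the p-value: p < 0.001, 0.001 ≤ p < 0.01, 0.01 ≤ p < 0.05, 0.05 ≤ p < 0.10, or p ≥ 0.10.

p ≥ 0.10

t = 1.037 / 1.019 = 1.018.
df = n − 2 = 164 − 2 = 162.
Two-sided p = 2·P(T_{162} > |t|) ≈ 0.3104.
So p ≥ 0.10.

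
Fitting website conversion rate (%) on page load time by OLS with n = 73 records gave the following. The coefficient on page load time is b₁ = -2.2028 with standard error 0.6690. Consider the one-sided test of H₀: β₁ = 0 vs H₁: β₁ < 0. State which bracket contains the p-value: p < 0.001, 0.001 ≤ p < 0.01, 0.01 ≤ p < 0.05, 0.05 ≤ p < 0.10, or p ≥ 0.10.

p < 0.001

t = -2.2028 / 0.6690 = -3.293.
df = n − 2 = 73 − 2 = 71.
One-sided p = P(T_{71} < t) ≈ 0.0008.
So p < 0.001.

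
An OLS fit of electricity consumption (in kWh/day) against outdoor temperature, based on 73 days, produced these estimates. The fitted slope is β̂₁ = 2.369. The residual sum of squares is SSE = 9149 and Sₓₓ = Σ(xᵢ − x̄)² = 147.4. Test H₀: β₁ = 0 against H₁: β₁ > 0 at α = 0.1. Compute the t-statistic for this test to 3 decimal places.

MSE = SSE/(n − 2) = 9149/71 = 128.859.
SE(β̂₁) = √(MSE/Sₓₓ) = √(128.859/147.4) = 0.934994.
t = 2.369 / 0.934994 = 2.534.
df = n − 2 = 71.
One-sided p ≈ 0.0067, which is < 0.1, so reject H₀.
There is evidence that the true slope on outdoor temperature is positive.

t = 2.534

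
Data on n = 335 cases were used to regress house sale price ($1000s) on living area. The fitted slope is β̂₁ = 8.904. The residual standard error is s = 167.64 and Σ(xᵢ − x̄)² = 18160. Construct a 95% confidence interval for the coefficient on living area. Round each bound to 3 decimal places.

SE(β̂₁) = s/√Sₓₓ = 167.64/√18160 = 1.244.
df = n − 2 = 333.
t* = t_{0.025, 333} = 1.967113.
Margin = t* × SE = 1.967113 × 1.244 = 2.44709.
CI: 8.904 ± 2.44709 → (6.457, 11.351).
With 95% confidence, each one-unit increase in living area is associated with a change of between 6.457 and 11.351 $1000s in house sale price.

(6.457, 11.351)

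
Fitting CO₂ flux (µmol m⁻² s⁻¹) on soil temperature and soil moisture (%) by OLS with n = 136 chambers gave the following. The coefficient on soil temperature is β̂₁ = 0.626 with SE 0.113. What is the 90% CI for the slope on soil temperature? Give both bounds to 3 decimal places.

(0.439, 0.813)

df = n − k − 1 = 136 − 2 − 1 = 133.
t* = t_{0.05, 133} = 1.656391.
Margin = t* × SE = 1.656391 × 0.113 = 0.18717.
CI: 0.626 ± 0.18717 → (0.439, 0.813).
With 90% confidence, each one-unit increase in soil temperature is associated with a change of between 0.439 and 0.813 µmol m⁻² s⁻¹ in CO₂ flux, holding the other predictors fixed.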